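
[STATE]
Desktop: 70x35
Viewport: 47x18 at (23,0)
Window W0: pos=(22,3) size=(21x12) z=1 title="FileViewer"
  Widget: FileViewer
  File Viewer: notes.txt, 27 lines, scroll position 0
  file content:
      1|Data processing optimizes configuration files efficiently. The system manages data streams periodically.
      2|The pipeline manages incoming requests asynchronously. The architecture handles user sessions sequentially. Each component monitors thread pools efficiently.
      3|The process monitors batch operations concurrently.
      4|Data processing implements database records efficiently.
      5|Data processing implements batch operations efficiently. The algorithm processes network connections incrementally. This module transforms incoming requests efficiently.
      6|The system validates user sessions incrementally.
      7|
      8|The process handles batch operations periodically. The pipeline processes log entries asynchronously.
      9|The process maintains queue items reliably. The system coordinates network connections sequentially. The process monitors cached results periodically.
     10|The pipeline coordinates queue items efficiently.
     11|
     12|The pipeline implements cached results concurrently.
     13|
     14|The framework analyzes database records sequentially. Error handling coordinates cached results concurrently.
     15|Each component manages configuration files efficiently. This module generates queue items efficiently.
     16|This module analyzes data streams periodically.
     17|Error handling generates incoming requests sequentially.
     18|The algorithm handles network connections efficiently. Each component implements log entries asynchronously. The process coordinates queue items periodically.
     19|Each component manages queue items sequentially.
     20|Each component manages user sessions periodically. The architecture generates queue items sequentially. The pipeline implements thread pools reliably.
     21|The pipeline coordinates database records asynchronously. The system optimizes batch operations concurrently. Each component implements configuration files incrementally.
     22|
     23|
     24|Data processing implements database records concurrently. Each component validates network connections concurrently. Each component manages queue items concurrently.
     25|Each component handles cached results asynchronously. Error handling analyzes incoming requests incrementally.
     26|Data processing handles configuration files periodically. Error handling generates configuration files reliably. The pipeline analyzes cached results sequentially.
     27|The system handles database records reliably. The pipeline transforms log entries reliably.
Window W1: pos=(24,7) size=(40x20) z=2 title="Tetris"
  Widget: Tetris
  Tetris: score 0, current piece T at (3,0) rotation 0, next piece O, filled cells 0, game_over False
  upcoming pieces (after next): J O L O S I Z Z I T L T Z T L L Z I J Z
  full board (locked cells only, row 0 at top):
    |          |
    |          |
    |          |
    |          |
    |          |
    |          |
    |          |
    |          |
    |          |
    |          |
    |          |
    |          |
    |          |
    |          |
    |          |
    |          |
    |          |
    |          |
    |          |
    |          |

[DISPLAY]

                                               
                                               
                                               
━━━━━━━━━━━━━━━━━━━┓                           
 FileViewer        ┃                           
───────────────────┨                           
Data processing op▲┃                           
T┏━━━━━━━━━━━━━━━━━━━━━━━━━━━━━━━━━━━━━━┓      
T┃ Tetris                               ┃      
D┠──────────────────────────────────────┨      
D┃          │Next:                      ┃      
T┃          │▓▓                         ┃      
 ┃          │▓▓                         ┃      
T┃          │                           ┃      
━┃          │                           ┃      
 ┃          │                           ┃      
 ┃          │Score:                     ┃      
 ┃          │0                          ┃      


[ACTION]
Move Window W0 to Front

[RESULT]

                                               
                                               
                                               
━━━━━━━━━━━━━━━━━━━┓                           
 FileViewer        ┃                           
───────────────────┨                           
Data processing op▲┃                           
The pipeline manag█┃━━━━━━━━━━━━━━━━━━━━┓      
The process monito░┃                    ┃      
Data processing im░┃────────────────────┨      
Data processing im░┃                    ┃      
The system validat░┃                    ┃      
                  ░┃                    ┃      
The process handle▼┃                    ┃      
━━━━━━━━━━━━━━━━━━━┛                    ┃      
 ┃          │                           ┃      
 ┃          │Score:                     ┃      
 ┃          │0                          ┃      


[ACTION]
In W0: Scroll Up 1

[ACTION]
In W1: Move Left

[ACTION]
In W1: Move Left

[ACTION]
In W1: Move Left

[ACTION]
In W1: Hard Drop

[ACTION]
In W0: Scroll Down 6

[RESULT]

                                               
                                               
                                               
━━━━━━━━━━━━━━━━━━━┓                           
 FileViewer        ┃                           
───────────────────┨                           
                  ▲┃                           
The process handle░┃━━━━━━━━━━━━━━━━━━━━┓      
The process mainta█┃                    ┃      
The pipeline coord░┃────────────────────┨      
                  ░┃                    ┃      
The pipeline imple░┃                    ┃      
                  ░┃                    ┃      
The framework anal▼┃                    ┃      
━━━━━━━━━━━━━━━━━━━┛                    ┃      
 ┃          │                           ┃      
 ┃          │Score:                     ┃      
 ┃          │0                          ┃      


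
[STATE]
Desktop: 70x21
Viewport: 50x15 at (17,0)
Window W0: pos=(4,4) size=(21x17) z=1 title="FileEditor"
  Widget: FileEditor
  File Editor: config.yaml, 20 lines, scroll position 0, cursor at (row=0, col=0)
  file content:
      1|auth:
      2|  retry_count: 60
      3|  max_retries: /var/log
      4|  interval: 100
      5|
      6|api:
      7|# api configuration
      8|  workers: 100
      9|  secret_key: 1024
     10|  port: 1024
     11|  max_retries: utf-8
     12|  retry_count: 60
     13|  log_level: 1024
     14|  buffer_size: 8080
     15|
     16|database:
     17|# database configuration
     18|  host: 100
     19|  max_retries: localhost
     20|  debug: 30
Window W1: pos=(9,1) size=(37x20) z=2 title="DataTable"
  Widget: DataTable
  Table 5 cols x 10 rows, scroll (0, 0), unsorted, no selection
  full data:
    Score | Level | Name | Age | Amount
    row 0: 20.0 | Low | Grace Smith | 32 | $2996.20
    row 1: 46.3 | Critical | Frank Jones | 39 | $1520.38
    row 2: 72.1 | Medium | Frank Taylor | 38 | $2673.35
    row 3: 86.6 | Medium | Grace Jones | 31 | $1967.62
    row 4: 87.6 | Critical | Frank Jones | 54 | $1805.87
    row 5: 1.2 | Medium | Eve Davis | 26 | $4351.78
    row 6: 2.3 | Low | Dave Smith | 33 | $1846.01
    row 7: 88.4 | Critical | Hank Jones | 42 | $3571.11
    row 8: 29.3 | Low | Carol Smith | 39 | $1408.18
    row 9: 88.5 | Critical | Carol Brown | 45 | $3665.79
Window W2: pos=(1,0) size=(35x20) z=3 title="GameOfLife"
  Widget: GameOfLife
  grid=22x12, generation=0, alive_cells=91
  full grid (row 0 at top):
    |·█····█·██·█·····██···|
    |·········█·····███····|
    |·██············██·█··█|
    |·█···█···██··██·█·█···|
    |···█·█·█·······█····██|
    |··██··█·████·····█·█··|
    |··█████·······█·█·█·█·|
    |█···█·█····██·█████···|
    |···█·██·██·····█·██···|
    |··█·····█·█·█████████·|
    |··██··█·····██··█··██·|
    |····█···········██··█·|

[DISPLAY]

━━━━━━━━━━━━━━━━━━┓                               
                  ┃━━━━━━━━━┓                     
──────────────────┨         ┃                     
                  ┃─────────┨                     
··██···           ┃ │Age│Amo┃                     
███····           ┃─┼───┼───┃                     
██·█··█           ┃ │32 │$29┃                     
·█·█···           ┃ │39 │$15┃                     
█····██           ┃r│38 │$26┃                     
··█·█··           ┃ │31 │$19┃                     
·█·█·█·           ┃ │54 │$18┃                     
████···           ┃ │26 │$43┃                     
█·██···           ┃ │33 │$18┃                     
██████·           ┃ │42 │$35┃                     
·█··██·           ┃ │39 │$14┃                     


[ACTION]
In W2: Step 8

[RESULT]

━━━━━━━━━━━━━━━━━━┓                               
                  ┃━━━━━━━━━┓                     
──────────────────┨         ┃                     
                  ┃─────────┨                     
··█····           ┃ │Age│Amo┃                     
█···█··           ┃─┼───┼───┃                     
·····█·           ┃ │32 │$29┃                     
·█···█·           ┃ │39 │$15┃                     
···█···           ┃r│38 │$26┃                     
··█····           ┃ │31 │$19┃                     
·······           ┃ │54 │$18┃                     
·······           ┃ │26 │$43┃                     
·······           ┃ │33 │$18┃                     
·······           ┃ │42 │$35┃                     
·······           ┃ │39 │$14┃                     


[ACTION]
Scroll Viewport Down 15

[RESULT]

·····█·           ┃ │32 │$29┃                     
·█···█·           ┃ │39 │$15┃                     
···█···           ┃r│38 │$26┃                     
··█····           ┃ │31 │$19┃                     
·······           ┃ │54 │$18┃                     
·······           ┃ │26 │$43┃                     
·······           ┃ │33 │$18┃                     
·······           ┃ │42 │$35┃                     
·······           ┃ │39 │$14┃                     
·······           ┃ │45 │$36┃                     
                  ┃         ┃                     
                  ┃         ┃                     
                  ┃         ┃                     
━━━━━━━━━━━━━━━━━━┛         ┃                     
━━━━━━━━━━━━━━━━━━━━━━━━━━━━┛                     


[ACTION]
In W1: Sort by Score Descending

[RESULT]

·····█·           ┃ │45 │$36┃                     
·█···█·           ┃ │42 │$35┃                     
···█···           ┃ │54 │$18┃                     
··█····           ┃ │31 │$19┃                     
·······           ┃r│38 │$26┃                     
·······           ┃ │39 │$15┃                     
·······           ┃ │39 │$14┃                     
·······           ┃ │32 │$29┃                     
·······           ┃ │33 │$18┃                     
·······           ┃ │26 │$43┃                     
                  ┃         ┃                     
                  ┃         ┃                     
                  ┃         ┃                     
━━━━━━━━━━━━━━━━━━┛         ┃                     
━━━━━━━━━━━━━━━━━━━━━━━━━━━━┛                     


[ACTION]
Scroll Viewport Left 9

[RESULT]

··██·█········█·           ┃ │45 │$36┃            
···█··███·█···█·           ┃ │42 │$35┃            
···██···█···█···           ┃ │54 │$18┃            
····█···█··█····           ┃ │31 │$19┃            
██·····██·······           ┃r│38 │$26┃            
·······██·······           ┃ │39 │$15┃            
·██·············           ┃ │39 │$14┃            
·██·············           ┃ │32 │$29┃            
█···············           ┃ │33 │$18┃            
················           ┃ │26 │$43┃            
                           ┃         ┃            
                           ┃         ┃            
                           ┃         ┃            
━━━━━━━━━━━━━━━━━━━━━━━━━━━┛         ┃            
━┗━━━━━━━━━━━━━━━━━━━━━━━━━━━━━━━━━━━┛            


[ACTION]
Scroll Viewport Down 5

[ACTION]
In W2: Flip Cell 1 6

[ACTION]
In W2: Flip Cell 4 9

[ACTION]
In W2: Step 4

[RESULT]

·····█·█·███····           ┃ │45 │$36┃            
███····█·█··█·█·           ┃ │42 │$35┃            
·█·██··█····██··           ┃ │54 │$18┃            
·██····██·█·····           ┃ │31 │$19┃            
·████··██·······           ┃r│38 │$26┃            
·██·············           ┃ │39 │$15┃            
█·███···········           ┃ │39 │$14┃            
··█·············           ┃ │32 │$29┃            
·██·············           ┃ │33 │$18┃            
·█··············           ┃ │26 │$43┃            
                           ┃         ┃            
                           ┃         ┃            
                           ┃         ┃            
━━━━━━━━━━━━━━━━━━━━━━━━━━━┛         ┃            
━┗━━━━━━━━━━━━━━━━━━━━━━━━━━━━━━━━━━━┛            


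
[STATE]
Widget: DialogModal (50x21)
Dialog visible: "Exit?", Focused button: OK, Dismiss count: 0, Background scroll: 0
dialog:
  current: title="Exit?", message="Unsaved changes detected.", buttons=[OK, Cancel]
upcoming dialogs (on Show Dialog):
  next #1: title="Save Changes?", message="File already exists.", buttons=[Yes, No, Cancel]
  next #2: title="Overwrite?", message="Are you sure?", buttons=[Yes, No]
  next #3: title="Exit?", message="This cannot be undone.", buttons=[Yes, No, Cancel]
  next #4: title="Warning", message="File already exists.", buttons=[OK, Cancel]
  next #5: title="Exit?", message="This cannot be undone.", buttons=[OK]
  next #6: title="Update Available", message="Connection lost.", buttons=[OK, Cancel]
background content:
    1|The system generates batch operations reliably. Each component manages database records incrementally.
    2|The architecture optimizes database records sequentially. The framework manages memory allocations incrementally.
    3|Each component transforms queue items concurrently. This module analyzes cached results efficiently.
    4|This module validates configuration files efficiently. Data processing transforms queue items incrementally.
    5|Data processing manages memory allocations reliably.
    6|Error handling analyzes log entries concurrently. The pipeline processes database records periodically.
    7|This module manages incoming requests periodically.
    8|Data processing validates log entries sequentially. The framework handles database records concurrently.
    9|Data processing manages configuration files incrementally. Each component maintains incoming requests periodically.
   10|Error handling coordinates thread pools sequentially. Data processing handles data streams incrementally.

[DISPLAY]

The system generates batch operations reliably. Ea
The architecture optimizes database records sequen
Each component transforms queue items concurrently
This module validates configuration files efficien
Data processing manages memory allocations reliabl
Error handling analyzes log entries concurrently. 
This module manages incoming requests periodically
Data processing validates log entries sequentially
Data proce┌───────────────────────────┐iles increm
Error hand│           Exit?           │ sequential
          │ Unsaved changes detected. │           
          │       [OK]  Cancel        │           
          └───────────────────────────┘           
                                                  
                                                  
                                                  
                                                  
                                                  
                                                  
                                                  
                                                  


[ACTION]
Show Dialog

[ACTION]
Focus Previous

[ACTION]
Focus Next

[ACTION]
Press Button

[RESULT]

The system generates batch operations reliably. Ea
The architecture optimizes database records sequen
Each component transforms queue items concurrently
This module validates configuration files efficien
Data processing manages memory allocations reliabl
Error handling analyzes log entries concurrently. 
This module manages incoming requests periodically
Data processing validates log entries sequentially
Data processing manages configuration files increm
Error handling coordinates thread pools sequential
                                                  
                                                  
                                                  
                                                  
                                                  
                                                  
                                                  
                                                  
                                                  
                                                  
                                                  


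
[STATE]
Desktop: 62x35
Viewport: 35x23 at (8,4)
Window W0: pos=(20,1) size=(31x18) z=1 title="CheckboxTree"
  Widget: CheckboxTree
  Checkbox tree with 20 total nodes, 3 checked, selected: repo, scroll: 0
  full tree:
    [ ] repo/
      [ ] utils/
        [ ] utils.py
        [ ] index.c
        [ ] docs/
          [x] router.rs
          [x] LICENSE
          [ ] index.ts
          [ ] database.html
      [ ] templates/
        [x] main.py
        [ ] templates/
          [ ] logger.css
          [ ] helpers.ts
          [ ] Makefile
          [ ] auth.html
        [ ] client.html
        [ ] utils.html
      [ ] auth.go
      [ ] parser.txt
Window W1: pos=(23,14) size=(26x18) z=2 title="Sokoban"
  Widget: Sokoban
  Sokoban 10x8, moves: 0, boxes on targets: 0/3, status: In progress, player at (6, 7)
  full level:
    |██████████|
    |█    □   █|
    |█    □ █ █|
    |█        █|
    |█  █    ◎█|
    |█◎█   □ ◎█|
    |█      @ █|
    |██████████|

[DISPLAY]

            ┃>[-] repo/            
            ┃   [-] utils/         
            ┃     [ ] utils.py     
            ┃     [ ] index.c      
            ┃     [-] docs/        
            ┃       [x] router.rs  
            ┃       [x] LICENSE    
            ┃       [ ] index.ts   
            ┃       [ ] database.ht
            ┃   [-] templates/     
            ┃  ┏━━━━━━━━━━━━━━━━━━━
            ┃  ┃ Sokoban           
            ┃  ┠───────────────────
            ┃  ┃██████████         
            ┗━━┃█    □   █         
               ┃█    □ █ █         
               ┃█        █         
               ┃█  █    ◎█         
               ┃█◎█   □ ◎█         
               ┃█      @ █         
               ┃██████████         
               ┃Moves: 0  0/3      
               ┃                   


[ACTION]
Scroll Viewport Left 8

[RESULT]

                    ┃>[-] repo/    
                    ┃   [-] utils/ 
                    ┃     [ ] utils
                    ┃     [ ] index
                    ┃     [-] docs/
                    ┃       [x] rou
                    ┃       [x] LIC
                    ┃       [ ] ind
                    ┃       [ ] dat
                    ┃   [-] templat
                    ┃  ┏━━━━━━━━━━━
                    ┃  ┃ Sokoban   
                    ┃  ┠───────────
                    ┃  ┃██████████ 
                    ┗━━┃█    □   █ 
                       ┃█    □ █ █ 
                       ┃█        █ 
                       ┃█  █    ◎█ 
                       ┃█◎█   □ ◎█ 
                       ┃█      @ █ 
                       ┃██████████ 
                       ┃Moves: 0  0
                       ┃           


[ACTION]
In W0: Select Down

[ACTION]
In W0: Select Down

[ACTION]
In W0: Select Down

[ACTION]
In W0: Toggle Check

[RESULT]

                    ┃ [-] repo/    
                    ┃   [-] utils/ 
                    ┃     [ ] utils
                    ┃>    [x] index
                    ┃     [-] docs/
                    ┃       [x] rou
                    ┃       [x] LIC
                    ┃       [ ] ind
                    ┃       [ ] dat
                    ┃   [-] templat
                    ┃  ┏━━━━━━━━━━━
                    ┃  ┃ Sokoban   
                    ┃  ┠───────────
                    ┃  ┃██████████ 
                    ┗━━┃█    □   █ 
                       ┃█    □ █ █ 
                       ┃█        █ 
                       ┃█  █    ◎█ 
                       ┃█◎█   □ ◎█ 
                       ┃█      @ █ 
                       ┃██████████ 
                       ┃Moves: 0  0
                       ┃           


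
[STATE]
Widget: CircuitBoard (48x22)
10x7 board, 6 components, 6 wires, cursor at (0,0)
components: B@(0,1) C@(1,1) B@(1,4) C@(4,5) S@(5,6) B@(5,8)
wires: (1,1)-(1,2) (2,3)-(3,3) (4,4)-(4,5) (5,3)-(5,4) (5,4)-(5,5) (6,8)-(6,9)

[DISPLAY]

   0 1 2 3 4 5 6 7 8 9                          
0  [.]  B                                       
                                                
1       C ─ ·       B                           
                                                
2               ·                               
                │                               
3               ·                               
                                                
4                   · ─ C                       
                                                
5               · ─ · ─ ·   S       B           
                                                
6                                   · ─ ·       
Cursor: (0,0)                                   
                                                
                                                
                                                
                                                
                                                
                                                
                                                


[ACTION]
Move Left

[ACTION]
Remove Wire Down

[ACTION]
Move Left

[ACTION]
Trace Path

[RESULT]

   0 1 2 3 4 5 6 7 8 9                          
0  [.]  B                                       
                                                
1       C ─ ·       B                           
                                                
2               ·                               
                │                               
3               ·                               
                                                
4                   · ─ C                       
                                                
5               · ─ · ─ ·   S       B           
                                                
6                                   · ─ ·       
Cursor: (0,0)  Trace: No connections            
                                                
                                                
                                                
                                                
                                                
                                                
                                                


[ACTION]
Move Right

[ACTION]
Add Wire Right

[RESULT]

   0 1 2 3 4 5 6 7 8 9                          
0      [B]─ ·                                   
                                                
1       C ─ ·       B                           
                                                
2               ·                               
                │                               
3               ·                               
                                                
4                   · ─ C                       
                                                
5               · ─ · ─ ·   S       B           
                                                
6                                   · ─ ·       
Cursor: (0,1)  Trace: No connections            
                                                
                                                
                                                
                                                
                                                
                                                
                                                


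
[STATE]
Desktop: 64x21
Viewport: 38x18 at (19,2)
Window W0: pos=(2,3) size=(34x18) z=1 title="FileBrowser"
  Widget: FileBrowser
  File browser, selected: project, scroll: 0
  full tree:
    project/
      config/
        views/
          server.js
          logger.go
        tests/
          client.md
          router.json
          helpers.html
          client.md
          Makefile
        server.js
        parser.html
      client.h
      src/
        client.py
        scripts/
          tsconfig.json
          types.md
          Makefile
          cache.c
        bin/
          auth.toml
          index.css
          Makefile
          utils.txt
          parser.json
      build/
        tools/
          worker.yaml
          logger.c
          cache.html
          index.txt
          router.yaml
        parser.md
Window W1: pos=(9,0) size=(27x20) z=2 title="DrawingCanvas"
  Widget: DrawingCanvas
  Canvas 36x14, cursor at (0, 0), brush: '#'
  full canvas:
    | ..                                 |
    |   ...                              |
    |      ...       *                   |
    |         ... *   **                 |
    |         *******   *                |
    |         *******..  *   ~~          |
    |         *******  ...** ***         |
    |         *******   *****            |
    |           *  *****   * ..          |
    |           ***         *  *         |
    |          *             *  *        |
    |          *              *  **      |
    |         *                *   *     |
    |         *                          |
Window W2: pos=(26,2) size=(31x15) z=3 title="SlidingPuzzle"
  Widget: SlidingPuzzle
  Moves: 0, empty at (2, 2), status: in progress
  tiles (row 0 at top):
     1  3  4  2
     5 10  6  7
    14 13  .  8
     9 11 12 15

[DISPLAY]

───────┏━━━━━━━━━━━━━━━━━━━━━━━━━━━━━┓
       ┃ SlidingPuzzle               ┃
       ┠─────────────────────────────┨
       ┃┌────┬────┬────┬────┐        ┃
... *  ┃│  1 │  3 │  4 │  2 │        ┃
*******┃├────┼────┼────┼────┤        ┃
*******┃│  5 │ 10 │  6 │  7 │        ┃
*******┃├────┼────┼────┼────┤        ┃
*******┃│ 14 │ 13 │    │  8 │        ┃
  *  **┃├────┼────┼────┼────┤        ┃
  ***  ┃│  9 │ 11 │ 12 │ 15 │        ┃
 *     ┃└────┴────┴────┴────┘        ┃
 *     ┃Moves: 0                     ┃
*      ┃                             ┃
*      ┗━━━━━━━━━━━━━━━━━━━━━━━━━━━━━┛
                ┃                     
                ┃                     
━━━━━━━━━━━━━━━━┛                     


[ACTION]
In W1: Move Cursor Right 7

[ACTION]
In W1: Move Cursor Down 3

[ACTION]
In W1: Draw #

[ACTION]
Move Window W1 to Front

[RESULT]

────────────────┨━━━━━━━━━━━━━━━━━━━━┓
                ┃uzzle               ┃
                ┃────────────────────┨
       *        ┃─┬────┬────┐        ┃
... *   **      ┃ │  4 │  2 │        ┃
*******   *     ┃─┼────┼────┤        ┃
*******..  *   ~┃ │  6 │  7 │        ┃
*******  ...** *┃─┼────┼────┤        ┃
*******   ***** ┃ │    │  8 │        ┃
  *  *****   * .┃─┼────┼────┤        ┃
  ***         * ┃ │ 12 │ 15 │        ┃
 *             *┃─┴────┴────┘        ┃
 *              ┃                    ┃
*               ┃                    ┃
*               ┃━━━━━━━━━━━━━━━━━━━━┛
                ┃                     
                ┃                     
━━━━━━━━━━━━━━━━┛                     


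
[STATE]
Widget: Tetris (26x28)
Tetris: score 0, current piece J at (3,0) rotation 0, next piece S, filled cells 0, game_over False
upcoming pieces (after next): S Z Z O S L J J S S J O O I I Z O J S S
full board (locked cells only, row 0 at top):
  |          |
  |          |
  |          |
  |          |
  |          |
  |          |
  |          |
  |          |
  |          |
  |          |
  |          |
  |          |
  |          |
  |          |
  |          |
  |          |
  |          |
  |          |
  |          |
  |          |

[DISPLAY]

   █      │Next:          
   ███    │ ░░            
          │░░             
          │               
          │               
          │               
          │Score:         
          │0              
          │               
          │               
          │               
          │               
          │               
          │               
          │               
          │               
          │               
          │               
          │               
          │               
          │               
          │               
          │               
          │               
          │               
          │               
          │               
          │               


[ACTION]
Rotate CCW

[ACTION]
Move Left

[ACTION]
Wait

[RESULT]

          │Next:          
   █      │ ░░            
   █      │░░             
  ██      │               
          │               
          │               
          │Score:         
          │0              
          │               
          │               
          │               
          │               
          │               
          │               
          │               
          │               
          │               
          │               
          │               
          │               
          │               
          │               
          │               
          │               
          │               
          │               
          │               
          │               


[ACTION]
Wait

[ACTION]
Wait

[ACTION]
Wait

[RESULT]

          │Next:          
          │ ░░            
          │░░             
          │               
   █      │               
   █      │               
  ██      │Score:         
          │0              
          │               
          │               
          │               
          │               
          │               
          │               
          │               
          │               
          │               
          │               
          │               
          │               
          │               
          │               
          │               
          │               
          │               
          │               
          │               
          │               


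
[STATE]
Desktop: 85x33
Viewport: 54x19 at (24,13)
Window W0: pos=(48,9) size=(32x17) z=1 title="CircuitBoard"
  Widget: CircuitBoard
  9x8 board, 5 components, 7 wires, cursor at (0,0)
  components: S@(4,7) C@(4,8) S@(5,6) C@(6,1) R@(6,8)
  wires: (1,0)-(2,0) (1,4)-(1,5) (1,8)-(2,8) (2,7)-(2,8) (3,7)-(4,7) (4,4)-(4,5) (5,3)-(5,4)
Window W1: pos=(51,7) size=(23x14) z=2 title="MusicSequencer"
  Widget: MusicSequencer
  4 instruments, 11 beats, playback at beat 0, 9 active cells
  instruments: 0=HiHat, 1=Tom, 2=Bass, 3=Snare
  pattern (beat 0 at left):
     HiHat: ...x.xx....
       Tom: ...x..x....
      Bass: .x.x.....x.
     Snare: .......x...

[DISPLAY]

                        ┃0 ┃  Bass·█·█·····█·    ┃    
                        ┃  ┃ Snare·······█···    ┃    
                        ┃1 ┃                     ┃    
                        ┃  ┃                     ┃    
                        ┃2 ┃                     ┃    
                        ┃  ┃                     ┃    
                        ┃3 ┃                     ┃    
                        ┃  ┗━━━━━━━━━━━━━━━━━━━━━┛    
                        ┃4                   · ─ ·    
                        ┃                             
                        ┃5               · ─ ·       S
                        ┃                             
                        ┗━━━━━━━━━━━━━━━━━━━━━━━━━━━━━
                                                      
                                                      
                                                      
                                                      
                                                      
                                                      


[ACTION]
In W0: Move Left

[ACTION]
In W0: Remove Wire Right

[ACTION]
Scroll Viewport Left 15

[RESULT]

                                       ┃0 ┃  Bass·█·█·
                                       ┃  ┃ Snare·····
                                       ┃1 ┃           
                                       ┃  ┃           
                                       ┃2 ┃           
                                       ┃  ┃           
                                       ┃3 ┃           
                                       ┃  ┗━━━━━━━━━━━
                                       ┃4             
                                       ┃              
                                       ┃5             
                                       ┃              
                                       ┗━━━━━━━━━━━━━━
                                                      
                                                      
                                                      
                                                      
                                                      
                                                      


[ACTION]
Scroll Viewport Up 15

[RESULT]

                                                      
                                                      
                                                      
                                                      
                                                      
                                                      
                                                      
                                          ┏━━━━━━━━━━━
                                          ┃ MusicSeque
                                       ┏━━┠───────────
                                       ┃ C┃      ▼1234
                                       ┠──┃ HiHat···█·
                                       ┃  ┃   Tom···█·
                                       ┃0 ┃  Bass·█·█·
                                       ┃  ┃ Snare·····
                                       ┃1 ┃           
                                       ┃  ┃           
                                       ┃2 ┃           
                                       ┃  ┃           


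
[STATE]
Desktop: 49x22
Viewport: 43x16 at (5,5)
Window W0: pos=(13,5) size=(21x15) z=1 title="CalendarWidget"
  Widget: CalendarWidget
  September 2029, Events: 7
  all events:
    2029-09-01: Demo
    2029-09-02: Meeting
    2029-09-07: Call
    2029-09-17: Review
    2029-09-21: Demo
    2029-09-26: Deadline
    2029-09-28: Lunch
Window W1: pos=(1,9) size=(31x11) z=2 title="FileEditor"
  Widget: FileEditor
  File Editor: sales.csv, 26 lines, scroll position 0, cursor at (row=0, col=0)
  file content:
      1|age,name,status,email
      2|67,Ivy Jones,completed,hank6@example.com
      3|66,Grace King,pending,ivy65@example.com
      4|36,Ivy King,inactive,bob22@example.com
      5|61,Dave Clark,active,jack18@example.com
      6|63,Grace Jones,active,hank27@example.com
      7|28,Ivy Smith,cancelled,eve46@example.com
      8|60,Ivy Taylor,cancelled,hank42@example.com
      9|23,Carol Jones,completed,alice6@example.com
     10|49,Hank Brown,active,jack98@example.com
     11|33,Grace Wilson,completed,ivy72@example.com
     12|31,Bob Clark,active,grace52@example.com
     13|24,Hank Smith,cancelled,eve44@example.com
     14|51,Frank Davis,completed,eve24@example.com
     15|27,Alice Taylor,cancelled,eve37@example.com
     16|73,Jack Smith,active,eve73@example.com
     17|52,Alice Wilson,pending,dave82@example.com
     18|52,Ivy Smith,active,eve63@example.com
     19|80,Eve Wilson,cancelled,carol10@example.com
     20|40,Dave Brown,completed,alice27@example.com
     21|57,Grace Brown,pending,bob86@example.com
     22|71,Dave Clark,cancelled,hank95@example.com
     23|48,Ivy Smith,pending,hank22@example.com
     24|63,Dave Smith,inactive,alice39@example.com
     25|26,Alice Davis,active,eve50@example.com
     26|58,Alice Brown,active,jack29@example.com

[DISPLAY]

        ┏━━━━━━━━━━━━━━━━━━━┓              
        ┃ CalendarWidget    ┃              
        ┠───────────────────┨              
        ┃   September 2029  ┃              
━━━━━━━━━━━━━━━━━━━━━━━━━━┓S┃              
leEditor                  ┃ ┃              
──────────────────────────┨ ┃              
,name,status,email       ▲┃1┃              
Ivy Jones,completed,hank6█┃2┃              
Grace King,pending,ivy65@░┃9┃              
Ivy King,inactive,bob22@e░┃ ┃              
Dave Clark,active,jack18@░┃ ┃              
Grace Jones,active,hank27░┃ ┃              
Ivy Smith,cancelled,eve46▼┃ ┃              
━━━━━━━━━━━━━━━━━━━━━━━━━━┛━┛              
                                           


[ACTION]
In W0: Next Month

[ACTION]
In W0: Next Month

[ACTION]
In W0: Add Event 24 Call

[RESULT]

        ┏━━━━━━━━━━━━━━━━━━━┓              
        ┃ CalendarWidget    ┃              
        ┠───────────────────┨              
        ┃   November 2029   ┃              
━━━━━━━━━━━━━━━━━━━━━━━━━━┓S┃              
leEditor                  ┃ ┃              
──────────────────────────┨1┃              
,name,status,email       ▲┃1┃              
Ivy Jones,completed,hank6█┃ ┃              
Grace King,pending,ivy65@░┃ ┃              
Ivy King,inactive,bob22@e░┃ ┃              
Dave Clark,active,jack18@░┃ ┃              
Grace Jones,active,hank27░┃ ┃              
Ivy Smith,cancelled,eve46▼┃ ┃              
━━━━━━━━━━━━━━━━━━━━━━━━━━┛━┛              
                                           
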